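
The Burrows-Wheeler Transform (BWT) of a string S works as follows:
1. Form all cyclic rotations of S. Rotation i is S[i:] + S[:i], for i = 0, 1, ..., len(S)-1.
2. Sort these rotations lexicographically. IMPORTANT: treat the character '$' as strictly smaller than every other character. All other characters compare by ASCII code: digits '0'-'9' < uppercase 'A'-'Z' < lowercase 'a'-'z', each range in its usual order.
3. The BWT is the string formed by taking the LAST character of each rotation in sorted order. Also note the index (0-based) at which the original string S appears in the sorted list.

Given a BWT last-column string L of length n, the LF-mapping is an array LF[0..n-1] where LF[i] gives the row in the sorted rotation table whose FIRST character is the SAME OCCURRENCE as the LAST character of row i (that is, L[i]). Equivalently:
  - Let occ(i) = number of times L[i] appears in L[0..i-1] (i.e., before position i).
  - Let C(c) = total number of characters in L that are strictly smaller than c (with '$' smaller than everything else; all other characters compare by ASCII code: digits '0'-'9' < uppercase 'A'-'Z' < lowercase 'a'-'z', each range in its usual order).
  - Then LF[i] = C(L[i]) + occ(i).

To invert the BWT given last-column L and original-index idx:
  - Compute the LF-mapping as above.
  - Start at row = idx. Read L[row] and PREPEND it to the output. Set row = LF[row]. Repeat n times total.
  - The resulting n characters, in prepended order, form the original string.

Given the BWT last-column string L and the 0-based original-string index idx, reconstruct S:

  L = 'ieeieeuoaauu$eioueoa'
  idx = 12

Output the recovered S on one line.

LF mapping: 10 4 5 11 6 7 16 13 1 2 17 18 0 8 12 14 19 9 15 3
Walk LF starting at row 12, prepending L[row]:
  step 1: row=12, L[12]='$', prepend. Next row=LF[12]=0
  step 2: row=0, L[0]='i', prepend. Next row=LF[0]=10
  step 3: row=10, L[10]='u', prepend. Next row=LF[10]=17
  step 4: row=17, L[17]='e', prepend. Next row=LF[17]=9
  step 5: row=9, L[9]='a', prepend. Next row=LF[9]=2
  step 6: row=2, L[2]='e', prepend. Next row=LF[2]=5
  step 7: row=5, L[5]='e', prepend. Next row=LF[5]=7
  step 8: row=7, L[7]='o', prepend. Next row=LF[7]=13
  step 9: row=13, L[13]='e', prepend. Next row=LF[13]=8
  step 10: row=8, L[8]='a', prepend. Next row=LF[8]=1
  step 11: row=1, L[1]='e', prepend. Next row=LF[1]=4
  step 12: row=4, L[4]='e', prepend. Next row=LF[4]=6
  step 13: row=6, L[6]='u', prepend. Next row=LF[6]=16
  step 14: row=16, L[16]='u', prepend. Next row=LF[16]=19
  step 15: row=19, L[19]='a', prepend. Next row=LF[19]=3
  step 16: row=3, L[3]='i', prepend. Next row=LF[3]=11
  step 17: row=11, L[11]='u', prepend. Next row=LF[11]=18
  step 18: row=18, L[18]='o', prepend. Next row=LF[18]=15
  step 19: row=15, L[15]='o', prepend. Next row=LF[15]=14
  step 20: row=14, L[14]='i', prepend. Next row=LF[14]=12
Reversed output: ioouiauueeaeoeeaeui$

Answer: ioouiauueeaeoeeaeui$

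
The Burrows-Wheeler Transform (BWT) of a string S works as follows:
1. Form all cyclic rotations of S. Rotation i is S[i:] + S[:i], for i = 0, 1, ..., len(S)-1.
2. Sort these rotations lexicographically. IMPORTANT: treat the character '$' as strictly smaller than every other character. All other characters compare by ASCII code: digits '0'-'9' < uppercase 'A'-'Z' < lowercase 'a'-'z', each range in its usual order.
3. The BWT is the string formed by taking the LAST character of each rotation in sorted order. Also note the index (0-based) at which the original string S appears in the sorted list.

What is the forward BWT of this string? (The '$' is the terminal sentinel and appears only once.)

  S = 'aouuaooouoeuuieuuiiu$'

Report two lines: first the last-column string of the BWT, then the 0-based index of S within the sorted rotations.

Answer: uu$oiuuiuaooaiuuuooee
2

Derivation:
All 21 rotations (rotation i = S[i:]+S[:i]):
  rot[0] = aouuaooouoeuuieuuiiu$
  rot[1] = ouuaooouoeuuieuuiiu$a
  rot[2] = uuaooouoeuuieuuiiu$ao
  rot[3] = uaooouoeuuieuuiiu$aou
  rot[4] = aooouoeuuieuuiiu$aouu
  rot[5] = ooouoeuuieuuiiu$aouua
  rot[6] = oouoeuuieuuiiu$aouuao
  rot[7] = ouoeuuieuuiiu$aouuaoo
  rot[8] = uoeuuieuuiiu$aouuaooo
  rot[9] = oeuuieuuiiu$aouuaooou
  rot[10] = euuieuuiiu$aouuaooouo
  rot[11] = uuieuuiiu$aouuaooouoe
  rot[12] = uieuuiiu$aouuaooouoeu
  rot[13] = ieuuiiu$aouuaooouoeuu
  rot[14] = euuiiu$aouuaooouoeuui
  rot[15] = uuiiu$aouuaooouoeuuie
  rot[16] = uiiu$aouuaooouoeuuieu
  rot[17] = iiu$aouuaooouoeuuieuu
  rot[18] = iu$aouuaooouoeuuieuui
  rot[19] = u$aouuaooouoeuuieuuii
  rot[20] = $aouuaooouoeuuieuuiiu
Sorted (with $ < everything):
  sorted[0] = $aouuaooouoeuuieuuiiu  (last char: 'u')
  sorted[1] = aooouoeuuieuuiiu$aouu  (last char: 'u')
  sorted[2] = aouuaooouoeuuieuuiiu$  (last char: '$')
  sorted[3] = euuieuuiiu$aouuaooouo  (last char: 'o')
  sorted[4] = euuiiu$aouuaooouoeuui  (last char: 'i')
  sorted[5] = ieuuiiu$aouuaooouoeuu  (last char: 'u')
  sorted[6] = iiu$aouuaooouoeuuieuu  (last char: 'u')
  sorted[7] = iu$aouuaooouoeuuieuui  (last char: 'i')
  sorted[8] = oeuuieuuiiu$aouuaooou  (last char: 'u')
  sorted[9] = ooouoeuuieuuiiu$aouua  (last char: 'a')
  sorted[10] = oouoeuuieuuiiu$aouuao  (last char: 'o')
  sorted[11] = ouoeuuieuuiiu$aouuaoo  (last char: 'o')
  sorted[12] = ouuaooouoeuuieuuiiu$a  (last char: 'a')
  sorted[13] = u$aouuaooouoeuuieuuii  (last char: 'i')
  sorted[14] = uaooouoeuuieuuiiu$aou  (last char: 'u')
  sorted[15] = uieuuiiu$aouuaooouoeu  (last char: 'u')
  sorted[16] = uiiu$aouuaooouoeuuieu  (last char: 'u')
  sorted[17] = uoeuuieuuiiu$aouuaooo  (last char: 'o')
  sorted[18] = uuaooouoeuuieuuiiu$ao  (last char: 'o')
  sorted[19] = uuieuuiiu$aouuaooouoe  (last char: 'e')
  sorted[20] = uuiiu$aouuaooouoeuuie  (last char: 'e')
Last column: uu$oiuuiuaooaiuuuooee
Original string S is at sorted index 2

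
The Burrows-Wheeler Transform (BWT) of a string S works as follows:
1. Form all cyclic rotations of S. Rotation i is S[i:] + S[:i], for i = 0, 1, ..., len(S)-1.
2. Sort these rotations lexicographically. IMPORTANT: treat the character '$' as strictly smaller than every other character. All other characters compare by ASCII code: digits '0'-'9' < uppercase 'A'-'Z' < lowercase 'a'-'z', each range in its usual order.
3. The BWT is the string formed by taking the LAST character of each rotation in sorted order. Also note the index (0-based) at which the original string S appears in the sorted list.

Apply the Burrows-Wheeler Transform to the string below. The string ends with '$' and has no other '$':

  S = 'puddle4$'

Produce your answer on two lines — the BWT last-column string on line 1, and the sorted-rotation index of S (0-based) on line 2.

Answer: 4eudld$p
6

Derivation:
All 8 rotations (rotation i = S[i:]+S[:i]):
  rot[0] = puddle4$
  rot[1] = uddle4$p
  rot[2] = ddle4$pu
  rot[3] = dle4$pud
  rot[4] = le4$pudd
  rot[5] = e4$puddl
  rot[6] = 4$puddle
  rot[7] = $puddle4
Sorted (with $ < everything):
  sorted[0] = $puddle4  (last char: '4')
  sorted[1] = 4$puddle  (last char: 'e')
  sorted[2] = ddle4$pu  (last char: 'u')
  sorted[3] = dle4$pud  (last char: 'd')
  sorted[4] = e4$puddl  (last char: 'l')
  sorted[5] = le4$pudd  (last char: 'd')
  sorted[6] = puddle4$  (last char: '$')
  sorted[7] = uddle4$p  (last char: 'p')
Last column: 4eudld$p
Original string S is at sorted index 6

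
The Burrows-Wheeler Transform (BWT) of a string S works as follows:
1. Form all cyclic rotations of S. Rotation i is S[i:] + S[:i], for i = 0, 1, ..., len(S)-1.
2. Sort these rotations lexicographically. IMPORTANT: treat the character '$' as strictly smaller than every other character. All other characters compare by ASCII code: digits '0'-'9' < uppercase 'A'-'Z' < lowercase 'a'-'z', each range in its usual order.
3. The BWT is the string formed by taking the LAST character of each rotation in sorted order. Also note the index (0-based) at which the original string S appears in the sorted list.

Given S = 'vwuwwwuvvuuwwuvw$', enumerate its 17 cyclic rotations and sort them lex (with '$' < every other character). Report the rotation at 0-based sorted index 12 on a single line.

Answer: wuvw$vwuwwwuvvuuw

Derivation:
All 17 rotations (rotation i = S[i:]+S[:i]):
  rot[0] = vwuwwwuvvuuwwuvw$
  rot[1] = wuwwwuvvuuwwuvw$v
  rot[2] = uwwwuvvuuwwuvw$vw
  rot[3] = wwwuvvuuwwuvw$vwu
  rot[4] = wwuvvuuwwuvw$vwuw
  rot[5] = wuvvuuwwuvw$vwuww
  rot[6] = uvvuuwwuvw$vwuwww
  rot[7] = vvuuwwuvw$vwuwwwu
  rot[8] = vuuwwuvw$vwuwwwuv
  rot[9] = uuwwuvw$vwuwwwuvv
  rot[10] = uwwuvw$vwuwwwuvvu
  rot[11] = wwuvw$vwuwwwuvvuu
  rot[12] = wuvw$vwuwwwuvvuuw
  rot[13] = uvw$vwuwwwuvvuuww
  rot[14] = vw$vwuwwwuvvuuwwu
  rot[15] = w$vwuwwwuvvuuwwuv
  rot[16] = $vwuwwwuvvuuwwuvw
Sorted (with $ < everything):
  sorted[0] = $vwuwwwuvvuuwwuvw
  sorted[1] = uuwwuvw$vwuwwwuvv
  sorted[2] = uvvuuwwuvw$vwuwww
  sorted[3] = uvw$vwuwwwuvvuuww
  sorted[4] = uwwuvw$vwuwwwuvvu
  sorted[5] = uwwwuvvuuwwuvw$vw
  sorted[6] = vuuwwuvw$vwuwwwuv
  sorted[7] = vvuuwwuvw$vwuwwwu
  sorted[8] = vw$vwuwwwuvvuuwwu
  sorted[9] = vwuwwwuvvuuwwuvw$
  sorted[10] = w$vwuwwwuvvuuwwuv
  sorted[11] = wuvvuuwwuvw$vwuww
  sorted[12] = wuvw$vwuwwwuvvuuw
  sorted[13] = wuwwwuvvuuwwuvw$v
  sorted[14] = wwuvvuuwwuvw$vwuw
  sorted[15] = wwuvw$vwuwwwuvvuu
  sorted[16] = wwwuvvuuwwuvw$vwu
sorted[12] = wuvw$vwuwwwuvvuuw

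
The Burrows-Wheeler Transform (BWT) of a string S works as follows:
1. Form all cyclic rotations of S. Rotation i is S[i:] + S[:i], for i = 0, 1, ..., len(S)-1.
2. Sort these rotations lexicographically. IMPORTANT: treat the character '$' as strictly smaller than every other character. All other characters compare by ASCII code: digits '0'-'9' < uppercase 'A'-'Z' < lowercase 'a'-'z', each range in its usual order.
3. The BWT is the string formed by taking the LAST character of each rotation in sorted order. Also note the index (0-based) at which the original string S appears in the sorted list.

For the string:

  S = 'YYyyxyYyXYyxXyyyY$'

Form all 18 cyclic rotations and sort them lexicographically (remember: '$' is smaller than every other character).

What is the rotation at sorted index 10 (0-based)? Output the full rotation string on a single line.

Answer: yXYyxXyyyY$YYyyxyY

Derivation:
All 18 rotations (rotation i = S[i:]+S[:i]):
  rot[0] = YYyyxyYyXYyxXyyyY$
  rot[1] = YyyxyYyXYyxXyyyY$Y
  rot[2] = yyxyYyXYyxXyyyY$YY
  rot[3] = yxyYyXYyxXyyyY$YYy
  rot[4] = xyYyXYyxXyyyY$YYyy
  rot[5] = yYyXYyxXyyyY$YYyyx
  rot[6] = YyXYyxXyyyY$YYyyxy
  rot[7] = yXYyxXyyyY$YYyyxyY
  rot[8] = XYyxXyyyY$YYyyxyYy
  rot[9] = YyxXyyyY$YYyyxyYyX
  rot[10] = yxXyyyY$YYyyxyYyXY
  rot[11] = xXyyyY$YYyyxyYyXYy
  rot[12] = XyyyY$YYyyxyYyXYyx
  rot[13] = yyyY$YYyyxyYyXYyxX
  rot[14] = yyY$YYyyxyYyXYyxXy
  rot[15] = yY$YYyyxyYyXYyxXyy
  rot[16] = Y$YYyyxyYyXYyxXyyy
  rot[17] = $YYyyxyYyXYyxXyyyY
Sorted (with $ < everything):
  sorted[0] = $YYyyxyYyXYyxXyyyY
  sorted[1] = XYyxXyyyY$YYyyxyYy
  sorted[2] = XyyyY$YYyyxyYyXYyx
  sorted[3] = Y$YYyyxyYyXYyxXyyy
  sorted[4] = YYyyxyYyXYyxXyyyY$
  sorted[5] = YyXYyxXyyyY$YYyyxy
  sorted[6] = YyxXyyyY$YYyyxyYyX
  sorted[7] = YyyxyYyXYyxXyyyY$Y
  sorted[8] = xXyyyY$YYyyxyYyXYy
  sorted[9] = xyYyXYyxXyyyY$YYyy
  sorted[10] = yXYyxXyyyY$YYyyxyY
  sorted[11] = yY$YYyyxyYyXYyxXyy
  sorted[12] = yYyXYyxXyyyY$YYyyx
  sorted[13] = yxXyyyY$YYyyxyYyXY
  sorted[14] = yxyYyXYyxXyyyY$YYy
  sorted[15] = yyY$YYyyxyYyXYyxXy
  sorted[16] = yyxyYyXYyxXyyyY$YY
  sorted[17] = yyyY$YYyyxyYyXYyxX
sorted[10] = yXYyxXyyyY$YYyyxyY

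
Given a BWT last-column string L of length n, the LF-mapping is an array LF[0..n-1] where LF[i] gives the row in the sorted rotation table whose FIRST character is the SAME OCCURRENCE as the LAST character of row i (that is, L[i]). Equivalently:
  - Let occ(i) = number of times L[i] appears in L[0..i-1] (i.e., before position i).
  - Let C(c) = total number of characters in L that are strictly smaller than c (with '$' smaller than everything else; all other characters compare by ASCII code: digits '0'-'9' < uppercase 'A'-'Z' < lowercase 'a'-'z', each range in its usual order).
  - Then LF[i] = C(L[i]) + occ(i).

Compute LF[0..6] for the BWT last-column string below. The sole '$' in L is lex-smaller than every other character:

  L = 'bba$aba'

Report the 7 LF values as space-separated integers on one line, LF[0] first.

Answer: 4 5 1 0 2 6 3

Derivation:
Char counts: '$':1, 'a':3, 'b':3
C (first-col start): C('$')=0, C('a')=1, C('b')=4
L[0]='b': occ=0, LF[0]=C('b')+0=4+0=4
L[1]='b': occ=1, LF[1]=C('b')+1=4+1=5
L[2]='a': occ=0, LF[2]=C('a')+0=1+0=1
L[3]='$': occ=0, LF[3]=C('$')+0=0+0=0
L[4]='a': occ=1, LF[4]=C('a')+1=1+1=2
L[5]='b': occ=2, LF[5]=C('b')+2=4+2=6
L[6]='a': occ=2, LF[6]=C('a')+2=1+2=3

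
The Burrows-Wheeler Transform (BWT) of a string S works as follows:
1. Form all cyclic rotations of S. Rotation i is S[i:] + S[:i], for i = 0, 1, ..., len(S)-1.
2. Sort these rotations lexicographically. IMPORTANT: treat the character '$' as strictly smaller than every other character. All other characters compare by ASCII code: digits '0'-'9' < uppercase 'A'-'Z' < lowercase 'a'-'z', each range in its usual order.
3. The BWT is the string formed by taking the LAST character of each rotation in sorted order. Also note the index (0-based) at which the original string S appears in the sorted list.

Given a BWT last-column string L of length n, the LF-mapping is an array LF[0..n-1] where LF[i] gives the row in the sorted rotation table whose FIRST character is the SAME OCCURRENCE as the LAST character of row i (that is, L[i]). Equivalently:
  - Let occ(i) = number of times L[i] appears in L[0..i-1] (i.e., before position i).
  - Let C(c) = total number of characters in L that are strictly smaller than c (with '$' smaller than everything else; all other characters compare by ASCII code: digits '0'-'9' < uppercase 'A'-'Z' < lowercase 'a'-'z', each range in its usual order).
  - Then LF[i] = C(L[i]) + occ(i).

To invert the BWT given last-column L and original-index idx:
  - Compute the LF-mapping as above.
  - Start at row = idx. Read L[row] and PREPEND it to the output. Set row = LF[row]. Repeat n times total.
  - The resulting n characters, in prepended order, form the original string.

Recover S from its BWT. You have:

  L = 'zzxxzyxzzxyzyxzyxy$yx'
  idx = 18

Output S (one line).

LF mapping: 14 15 1 2 16 8 3 17 18 4 9 19 10 5 20 11 6 12 0 13 7
Walk LF starting at row 18, prepending L[row]:
  step 1: row=18, L[18]='$', prepend. Next row=LF[18]=0
  step 2: row=0, L[0]='z', prepend. Next row=LF[0]=14
  step 3: row=14, L[14]='z', prepend. Next row=LF[14]=20
  step 4: row=20, L[20]='x', prepend. Next row=LF[20]=7
  step 5: row=7, L[7]='z', prepend. Next row=LF[7]=17
  step 6: row=17, L[17]='y', prepend. Next row=LF[17]=12
  step 7: row=12, L[12]='y', prepend. Next row=LF[12]=10
  step 8: row=10, L[10]='y', prepend. Next row=LF[10]=9
  step 9: row=9, L[9]='x', prepend. Next row=LF[9]=4
  step 10: row=4, L[4]='z', prepend. Next row=LF[4]=16
  step 11: row=16, L[16]='x', prepend. Next row=LF[16]=6
  step 12: row=6, L[6]='x', prepend. Next row=LF[6]=3
  step 13: row=3, L[3]='x', prepend. Next row=LF[3]=2
  step 14: row=2, L[2]='x', prepend. Next row=LF[2]=1
  step 15: row=1, L[1]='z', prepend. Next row=LF[1]=15
  step 16: row=15, L[15]='y', prepend. Next row=LF[15]=11
  step 17: row=11, L[11]='z', prepend. Next row=LF[11]=19
  step 18: row=19, L[19]='y', prepend. Next row=LF[19]=13
  step 19: row=13, L[13]='x', prepend. Next row=LF[13]=5
  step 20: row=5, L[5]='y', prepend. Next row=LF[5]=8
  step 21: row=8, L[8]='z', prepend. Next row=LF[8]=18
Reversed output: zyxyzyzxxxxzxyyyzxzz$

Answer: zyxyzyzxxxxzxyyyzxzz$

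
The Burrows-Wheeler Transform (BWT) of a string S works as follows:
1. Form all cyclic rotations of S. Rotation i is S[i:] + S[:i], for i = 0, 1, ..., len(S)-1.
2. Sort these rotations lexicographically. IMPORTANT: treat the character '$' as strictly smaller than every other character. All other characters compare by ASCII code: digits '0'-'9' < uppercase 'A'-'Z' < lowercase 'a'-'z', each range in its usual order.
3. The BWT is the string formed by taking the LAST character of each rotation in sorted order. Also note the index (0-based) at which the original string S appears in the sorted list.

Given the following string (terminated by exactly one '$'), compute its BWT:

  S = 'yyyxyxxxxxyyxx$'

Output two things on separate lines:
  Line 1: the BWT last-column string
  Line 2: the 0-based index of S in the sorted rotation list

All 15 rotations (rotation i = S[i:]+S[:i]):
  rot[0] = yyyxyxxxxxyyxx$
  rot[1] = yyxyxxxxxyyxx$y
  rot[2] = yxyxxxxxyyxx$yy
  rot[3] = xyxxxxxyyxx$yyy
  rot[4] = yxxxxxyyxx$yyyx
  rot[5] = xxxxxyyxx$yyyxy
  rot[6] = xxxxyyxx$yyyxyx
  rot[7] = xxxyyxx$yyyxyxx
  rot[8] = xxyyxx$yyyxyxxx
  rot[9] = xyyxx$yyyxyxxxx
  rot[10] = yyxx$yyyxyxxxxx
  rot[11] = yxx$yyyxyxxxxxy
  rot[12] = xx$yyyxyxxxxxyy
  rot[13] = x$yyyxyxxxxxyyx
  rot[14] = $yyyxyxxxxxyyxx
Sorted (with $ < everything):
  sorted[0] = $yyyxyxxxxxyyxx  (last char: 'x')
  sorted[1] = x$yyyxyxxxxxyyx  (last char: 'x')
  sorted[2] = xx$yyyxyxxxxxyy  (last char: 'y')
  sorted[3] = xxxxxyyxx$yyyxy  (last char: 'y')
  sorted[4] = xxxxyyxx$yyyxyx  (last char: 'x')
  sorted[5] = xxxyyxx$yyyxyxx  (last char: 'x')
  sorted[6] = xxyyxx$yyyxyxxx  (last char: 'x')
  sorted[7] = xyxxxxxyyxx$yyy  (last char: 'y')
  sorted[8] = xyyxx$yyyxyxxxx  (last char: 'x')
  sorted[9] = yxx$yyyxyxxxxxy  (last char: 'y')
  sorted[10] = yxxxxxyyxx$yyyx  (last char: 'x')
  sorted[11] = yxyxxxxxyyxx$yy  (last char: 'y')
  sorted[12] = yyxx$yyyxyxxxxx  (last char: 'x')
  sorted[13] = yyxyxxxxxyyxx$y  (last char: 'y')
  sorted[14] = yyyxyxxxxxyyxx$  (last char: '$')
Last column: xxyyxxxyxyxyxy$
Original string S is at sorted index 14

Answer: xxyyxxxyxyxyxy$
14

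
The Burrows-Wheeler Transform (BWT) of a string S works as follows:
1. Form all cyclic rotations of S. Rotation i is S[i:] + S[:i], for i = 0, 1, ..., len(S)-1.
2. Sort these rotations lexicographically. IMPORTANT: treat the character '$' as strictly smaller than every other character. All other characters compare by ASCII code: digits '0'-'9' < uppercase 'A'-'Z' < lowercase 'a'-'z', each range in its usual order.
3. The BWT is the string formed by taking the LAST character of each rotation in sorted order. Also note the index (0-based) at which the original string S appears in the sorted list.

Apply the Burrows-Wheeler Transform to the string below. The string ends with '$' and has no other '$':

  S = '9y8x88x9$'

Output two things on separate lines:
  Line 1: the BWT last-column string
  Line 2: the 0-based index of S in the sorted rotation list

All 9 rotations (rotation i = S[i:]+S[:i]):
  rot[0] = 9y8x88x9$
  rot[1] = y8x88x9$9
  rot[2] = 8x88x9$9y
  rot[3] = x88x9$9y8
  rot[4] = 88x9$9y8x
  rot[5] = 8x9$9y8x8
  rot[6] = x9$9y8x88
  rot[7] = 9$9y8x88x
  rot[8] = $9y8x88x9
Sorted (with $ < everything):
  sorted[0] = $9y8x88x9  (last char: '9')
  sorted[1] = 88x9$9y8x  (last char: 'x')
  sorted[2] = 8x88x9$9y  (last char: 'y')
  sorted[3] = 8x9$9y8x8  (last char: '8')
  sorted[4] = 9$9y8x88x  (last char: 'x')
  sorted[5] = 9y8x88x9$  (last char: '$')
  sorted[6] = x88x9$9y8  (last char: '8')
  sorted[7] = x9$9y8x88  (last char: '8')
  sorted[8] = y8x88x9$9  (last char: '9')
Last column: 9xy8x$889
Original string S is at sorted index 5

Answer: 9xy8x$889
5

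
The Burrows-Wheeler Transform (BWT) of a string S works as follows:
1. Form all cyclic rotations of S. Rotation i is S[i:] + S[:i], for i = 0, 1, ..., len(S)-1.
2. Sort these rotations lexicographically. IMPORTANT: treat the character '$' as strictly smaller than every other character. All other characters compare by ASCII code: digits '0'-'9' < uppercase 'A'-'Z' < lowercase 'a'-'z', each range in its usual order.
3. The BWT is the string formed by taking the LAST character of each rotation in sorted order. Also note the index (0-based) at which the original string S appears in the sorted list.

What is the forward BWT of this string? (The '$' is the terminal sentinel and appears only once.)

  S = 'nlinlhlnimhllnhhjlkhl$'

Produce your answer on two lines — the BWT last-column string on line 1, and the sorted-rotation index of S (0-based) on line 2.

Answer: lnhkmlnlhlhnnjhlhilli$
21

Derivation:
All 22 rotations (rotation i = S[i:]+S[:i]):
  rot[0] = nlinlhlnimhllnhhjlkhl$
  rot[1] = linlhlnimhllnhhjlkhl$n
  rot[2] = inlhlnimhllnhhjlkhl$nl
  rot[3] = nlhlnimhllnhhjlkhl$nli
  rot[4] = lhlnimhllnhhjlkhl$nlin
  rot[5] = hlnimhllnhhjlkhl$nlinl
  rot[6] = lnimhllnhhjlkhl$nlinlh
  rot[7] = nimhllnhhjlkhl$nlinlhl
  rot[8] = imhllnhhjlkhl$nlinlhln
  rot[9] = mhllnhhjlkhl$nlinlhlni
  rot[10] = hllnhhjlkhl$nlinlhlnim
  rot[11] = llnhhjlkhl$nlinlhlnimh
  rot[12] = lnhhjlkhl$nlinlhlnimhl
  rot[13] = nhhjlkhl$nlinlhlnimhll
  rot[14] = hhjlkhl$nlinlhlnimhlln
  rot[15] = hjlkhl$nlinlhlnimhllnh
  rot[16] = jlkhl$nlinlhlnimhllnhh
  rot[17] = lkhl$nlinlhlnimhllnhhj
  rot[18] = khl$nlinlhlnimhllnhhjl
  rot[19] = hl$nlinlhlnimhllnhhjlk
  rot[20] = l$nlinlhlnimhllnhhjlkh
  rot[21] = $nlinlhlnimhllnhhjlkhl
Sorted (with $ < everything):
  sorted[0] = $nlinlhlnimhllnhhjlkhl  (last char: 'l')
  sorted[1] = hhjlkhl$nlinlhlnimhlln  (last char: 'n')
  sorted[2] = hjlkhl$nlinlhlnimhllnh  (last char: 'h')
  sorted[3] = hl$nlinlhlnimhllnhhjlk  (last char: 'k')
  sorted[4] = hllnhhjlkhl$nlinlhlnim  (last char: 'm')
  sorted[5] = hlnimhllnhhjlkhl$nlinl  (last char: 'l')
  sorted[6] = imhllnhhjlkhl$nlinlhln  (last char: 'n')
  sorted[7] = inlhlnimhllnhhjlkhl$nl  (last char: 'l')
  sorted[8] = jlkhl$nlinlhlnimhllnhh  (last char: 'h')
  sorted[9] = khl$nlinlhlnimhllnhhjl  (last char: 'l')
  sorted[10] = l$nlinlhlnimhllnhhjlkh  (last char: 'h')
  sorted[11] = lhlnimhllnhhjlkhl$nlin  (last char: 'n')
  sorted[12] = linlhlnimhllnhhjlkhl$n  (last char: 'n')
  sorted[13] = lkhl$nlinlhlnimhllnhhj  (last char: 'j')
  sorted[14] = llnhhjlkhl$nlinlhlnimh  (last char: 'h')
  sorted[15] = lnhhjlkhl$nlinlhlnimhl  (last char: 'l')
  sorted[16] = lnimhllnhhjlkhl$nlinlh  (last char: 'h')
  sorted[17] = mhllnhhjlkhl$nlinlhlni  (last char: 'i')
  sorted[18] = nhhjlkhl$nlinlhlnimhll  (last char: 'l')
  sorted[19] = nimhllnhhjlkhl$nlinlhl  (last char: 'l')
  sorted[20] = nlhlnimhllnhhjlkhl$nli  (last char: 'i')
  sorted[21] = nlinlhlnimhllnhhjlkhl$  (last char: '$')
Last column: lnhkmlnlhlhnnjhlhilli$
Original string S is at sorted index 21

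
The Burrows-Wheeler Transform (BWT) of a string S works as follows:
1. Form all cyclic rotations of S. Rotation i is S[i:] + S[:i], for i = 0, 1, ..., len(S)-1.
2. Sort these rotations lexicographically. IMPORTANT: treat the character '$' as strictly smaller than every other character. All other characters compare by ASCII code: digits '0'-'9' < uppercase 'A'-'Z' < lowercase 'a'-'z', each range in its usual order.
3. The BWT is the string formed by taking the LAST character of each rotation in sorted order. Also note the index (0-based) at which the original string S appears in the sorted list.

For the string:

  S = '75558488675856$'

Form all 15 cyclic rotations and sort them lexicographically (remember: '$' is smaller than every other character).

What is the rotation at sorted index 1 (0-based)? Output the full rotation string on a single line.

Answer: 488675856$75558

Derivation:
All 15 rotations (rotation i = S[i:]+S[:i]):
  rot[0] = 75558488675856$
  rot[1] = 5558488675856$7
  rot[2] = 558488675856$75
  rot[3] = 58488675856$755
  rot[4] = 8488675856$7555
  rot[5] = 488675856$75558
  rot[6] = 88675856$755584
  rot[7] = 8675856$7555848
  rot[8] = 675856$75558488
  rot[9] = 75856$755584886
  rot[10] = 5856$7555848867
  rot[11] = 856$75558488675
  rot[12] = 56$755584886758
  rot[13] = 6$7555848867585
  rot[14] = $75558488675856
Sorted (with $ < everything):
  sorted[0] = $75558488675856
  sorted[1] = 488675856$75558
  sorted[2] = 5558488675856$7
  sorted[3] = 558488675856$75
  sorted[4] = 56$755584886758
  sorted[5] = 58488675856$755
  sorted[6] = 5856$7555848867
  sorted[7] = 6$7555848867585
  sorted[8] = 675856$75558488
  sorted[9] = 75558488675856$
  sorted[10] = 75856$755584886
  sorted[11] = 8488675856$7555
  sorted[12] = 856$75558488675
  sorted[13] = 8675856$7555848
  sorted[14] = 88675856$755584
sorted[1] = 488675856$75558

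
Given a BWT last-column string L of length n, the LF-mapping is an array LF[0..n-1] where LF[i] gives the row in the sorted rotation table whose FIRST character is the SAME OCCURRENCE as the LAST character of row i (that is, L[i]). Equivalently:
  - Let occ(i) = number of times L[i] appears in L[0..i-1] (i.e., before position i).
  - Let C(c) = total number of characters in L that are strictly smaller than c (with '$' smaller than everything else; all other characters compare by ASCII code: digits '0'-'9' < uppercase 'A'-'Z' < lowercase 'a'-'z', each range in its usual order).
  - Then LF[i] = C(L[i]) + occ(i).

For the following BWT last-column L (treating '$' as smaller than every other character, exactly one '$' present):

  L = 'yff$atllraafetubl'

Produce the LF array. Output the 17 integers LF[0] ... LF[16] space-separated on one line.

Char counts: '$':1, 'a':3, 'b':1, 'e':1, 'f':3, 'l':3, 'r':1, 't':2, 'u':1, 'y':1
C (first-col start): C('$')=0, C('a')=1, C('b')=4, C('e')=5, C('f')=6, C('l')=9, C('r')=12, C('t')=13, C('u')=15, C('y')=16
L[0]='y': occ=0, LF[0]=C('y')+0=16+0=16
L[1]='f': occ=0, LF[1]=C('f')+0=6+0=6
L[2]='f': occ=1, LF[2]=C('f')+1=6+1=7
L[3]='$': occ=0, LF[3]=C('$')+0=0+0=0
L[4]='a': occ=0, LF[4]=C('a')+0=1+0=1
L[5]='t': occ=0, LF[5]=C('t')+0=13+0=13
L[6]='l': occ=0, LF[6]=C('l')+0=9+0=9
L[7]='l': occ=1, LF[7]=C('l')+1=9+1=10
L[8]='r': occ=0, LF[8]=C('r')+0=12+0=12
L[9]='a': occ=1, LF[9]=C('a')+1=1+1=2
L[10]='a': occ=2, LF[10]=C('a')+2=1+2=3
L[11]='f': occ=2, LF[11]=C('f')+2=6+2=8
L[12]='e': occ=0, LF[12]=C('e')+0=5+0=5
L[13]='t': occ=1, LF[13]=C('t')+1=13+1=14
L[14]='u': occ=0, LF[14]=C('u')+0=15+0=15
L[15]='b': occ=0, LF[15]=C('b')+0=4+0=4
L[16]='l': occ=2, LF[16]=C('l')+2=9+2=11

Answer: 16 6 7 0 1 13 9 10 12 2 3 8 5 14 15 4 11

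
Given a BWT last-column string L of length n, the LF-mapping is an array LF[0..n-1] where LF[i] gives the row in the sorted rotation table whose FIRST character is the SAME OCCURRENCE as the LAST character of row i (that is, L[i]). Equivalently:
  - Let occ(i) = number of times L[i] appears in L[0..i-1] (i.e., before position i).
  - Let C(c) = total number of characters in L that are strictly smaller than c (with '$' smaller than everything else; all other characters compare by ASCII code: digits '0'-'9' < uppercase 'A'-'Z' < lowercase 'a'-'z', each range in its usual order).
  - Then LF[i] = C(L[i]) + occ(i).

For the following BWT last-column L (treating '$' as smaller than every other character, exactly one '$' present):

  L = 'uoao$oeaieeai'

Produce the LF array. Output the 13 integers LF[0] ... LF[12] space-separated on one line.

Answer: 12 9 1 10 0 11 4 2 7 5 6 3 8

Derivation:
Char counts: '$':1, 'a':3, 'e':3, 'i':2, 'o':3, 'u':1
C (first-col start): C('$')=0, C('a')=1, C('e')=4, C('i')=7, C('o')=9, C('u')=12
L[0]='u': occ=0, LF[0]=C('u')+0=12+0=12
L[1]='o': occ=0, LF[1]=C('o')+0=9+0=9
L[2]='a': occ=0, LF[2]=C('a')+0=1+0=1
L[3]='o': occ=1, LF[3]=C('o')+1=9+1=10
L[4]='$': occ=0, LF[4]=C('$')+0=0+0=0
L[5]='o': occ=2, LF[5]=C('o')+2=9+2=11
L[6]='e': occ=0, LF[6]=C('e')+0=4+0=4
L[7]='a': occ=1, LF[7]=C('a')+1=1+1=2
L[8]='i': occ=0, LF[8]=C('i')+0=7+0=7
L[9]='e': occ=1, LF[9]=C('e')+1=4+1=5
L[10]='e': occ=2, LF[10]=C('e')+2=4+2=6
L[11]='a': occ=2, LF[11]=C('a')+2=1+2=3
L[12]='i': occ=1, LF[12]=C('i')+1=7+1=8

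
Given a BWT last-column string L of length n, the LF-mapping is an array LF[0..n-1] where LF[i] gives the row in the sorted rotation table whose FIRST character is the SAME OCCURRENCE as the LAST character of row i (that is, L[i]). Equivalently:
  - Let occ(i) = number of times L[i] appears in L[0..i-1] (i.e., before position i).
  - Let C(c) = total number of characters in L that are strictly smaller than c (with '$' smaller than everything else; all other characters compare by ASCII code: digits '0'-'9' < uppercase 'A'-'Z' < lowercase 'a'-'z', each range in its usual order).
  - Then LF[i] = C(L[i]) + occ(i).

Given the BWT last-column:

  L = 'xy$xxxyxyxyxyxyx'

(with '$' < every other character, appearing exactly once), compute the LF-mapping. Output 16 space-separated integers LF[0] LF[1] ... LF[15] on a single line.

Answer: 1 10 0 2 3 4 11 5 12 6 13 7 14 8 15 9

Derivation:
Char counts: '$':1, 'x':9, 'y':6
C (first-col start): C('$')=0, C('x')=1, C('y')=10
L[0]='x': occ=0, LF[0]=C('x')+0=1+0=1
L[1]='y': occ=0, LF[1]=C('y')+0=10+0=10
L[2]='$': occ=0, LF[2]=C('$')+0=0+0=0
L[3]='x': occ=1, LF[3]=C('x')+1=1+1=2
L[4]='x': occ=2, LF[4]=C('x')+2=1+2=3
L[5]='x': occ=3, LF[5]=C('x')+3=1+3=4
L[6]='y': occ=1, LF[6]=C('y')+1=10+1=11
L[7]='x': occ=4, LF[7]=C('x')+4=1+4=5
L[8]='y': occ=2, LF[8]=C('y')+2=10+2=12
L[9]='x': occ=5, LF[9]=C('x')+5=1+5=6
L[10]='y': occ=3, LF[10]=C('y')+3=10+3=13
L[11]='x': occ=6, LF[11]=C('x')+6=1+6=7
L[12]='y': occ=4, LF[12]=C('y')+4=10+4=14
L[13]='x': occ=7, LF[13]=C('x')+7=1+7=8
L[14]='y': occ=5, LF[14]=C('y')+5=10+5=15
L[15]='x': occ=8, LF[15]=C('x')+8=1+8=9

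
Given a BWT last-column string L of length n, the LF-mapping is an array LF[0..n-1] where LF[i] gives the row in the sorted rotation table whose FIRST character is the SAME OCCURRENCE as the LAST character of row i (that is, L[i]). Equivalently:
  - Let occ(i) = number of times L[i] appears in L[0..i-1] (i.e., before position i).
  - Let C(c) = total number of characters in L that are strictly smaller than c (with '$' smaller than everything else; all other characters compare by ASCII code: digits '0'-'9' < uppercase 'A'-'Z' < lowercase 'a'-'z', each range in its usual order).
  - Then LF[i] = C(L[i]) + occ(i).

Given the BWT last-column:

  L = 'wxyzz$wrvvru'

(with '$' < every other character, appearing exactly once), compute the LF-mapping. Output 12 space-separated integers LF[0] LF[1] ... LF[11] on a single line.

Answer: 6 8 9 10 11 0 7 1 4 5 2 3

Derivation:
Char counts: '$':1, 'r':2, 'u':1, 'v':2, 'w':2, 'x':1, 'y':1, 'z':2
C (first-col start): C('$')=0, C('r')=1, C('u')=3, C('v')=4, C('w')=6, C('x')=8, C('y')=9, C('z')=10
L[0]='w': occ=0, LF[0]=C('w')+0=6+0=6
L[1]='x': occ=0, LF[1]=C('x')+0=8+0=8
L[2]='y': occ=0, LF[2]=C('y')+0=9+0=9
L[3]='z': occ=0, LF[3]=C('z')+0=10+0=10
L[4]='z': occ=1, LF[4]=C('z')+1=10+1=11
L[5]='$': occ=0, LF[5]=C('$')+0=0+0=0
L[6]='w': occ=1, LF[6]=C('w')+1=6+1=7
L[7]='r': occ=0, LF[7]=C('r')+0=1+0=1
L[8]='v': occ=0, LF[8]=C('v')+0=4+0=4
L[9]='v': occ=1, LF[9]=C('v')+1=4+1=5
L[10]='r': occ=1, LF[10]=C('r')+1=1+1=2
L[11]='u': occ=0, LF[11]=C('u')+0=3+0=3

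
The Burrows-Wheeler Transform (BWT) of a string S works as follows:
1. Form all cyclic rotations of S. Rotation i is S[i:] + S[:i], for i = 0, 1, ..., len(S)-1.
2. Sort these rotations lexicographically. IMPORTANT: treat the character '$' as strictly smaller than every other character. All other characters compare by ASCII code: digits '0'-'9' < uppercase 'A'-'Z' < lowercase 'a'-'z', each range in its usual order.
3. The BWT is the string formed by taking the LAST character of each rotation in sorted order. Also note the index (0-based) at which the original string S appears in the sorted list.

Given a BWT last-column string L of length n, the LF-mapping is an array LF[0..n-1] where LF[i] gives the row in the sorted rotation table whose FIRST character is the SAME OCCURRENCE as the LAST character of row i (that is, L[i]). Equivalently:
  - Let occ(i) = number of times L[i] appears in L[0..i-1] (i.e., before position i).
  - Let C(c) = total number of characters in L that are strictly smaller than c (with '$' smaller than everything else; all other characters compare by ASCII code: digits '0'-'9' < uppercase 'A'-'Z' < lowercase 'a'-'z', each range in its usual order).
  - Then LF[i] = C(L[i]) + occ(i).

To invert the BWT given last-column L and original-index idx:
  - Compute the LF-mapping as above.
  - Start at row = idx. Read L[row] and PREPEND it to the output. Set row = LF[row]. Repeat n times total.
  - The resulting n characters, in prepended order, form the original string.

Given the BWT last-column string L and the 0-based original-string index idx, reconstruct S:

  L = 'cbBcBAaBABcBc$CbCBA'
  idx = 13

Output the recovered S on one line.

LF mapping: 15 13 4 16 5 1 12 6 2 7 17 8 18 0 10 14 11 9 3
Walk LF starting at row 13, prepending L[row]:
  step 1: row=13, L[13]='$', prepend. Next row=LF[13]=0
  step 2: row=0, L[0]='c', prepend. Next row=LF[0]=15
  step 3: row=15, L[15]='b', prepend. Next row=LF[15]=14
  step 4: row=14, L[14]='C', prepend. Next row=LF[14]=10
  step 5: row=10, L[10]='c', prepend. Next row=LF[10]=17
  step 6: row=17, L[17]='B', prepend. Next row=LF[17]=9
  step 7: row=9, L[9]='B', prepend. Next row=LF[9]=7
  step 8: row=7, L[7]='B', prepend. Next row=LF[7]=6
  step 9: row=6, L[6]='a', prepend. Next row=LF[6]=12
  step 10: row=12, L[12]='c', prepend. Next row=LF[12]=18
  step 11: row=18, L[18]='A', prepend. Next row=LF[18]=3
  step 12: row=3, L[3]='c', prepend. Next row=LF[3]=16
  step 13: row=16, L[16]='C', prepend. Next row=LF[16]=11
  step 14: row=11, L[11]='B', prepend. Next row=LF[11]=8
  step 15: row=8, L[8]='A', prepend. Next row=LF[8]=2
  step 16: row=2, L[2]='B', prepend. Next row=LF[2]=4
  step 17: row=4, L[4]='B', prepend. Next row=LF[4]=5
  step 18: row=5, L[5]='A', prepend. Next row=LF[5]=1
  step 19: row=1, L[1]='b', prepend. Next row=LF[1]=13
Reversed output: bABBABCcAcaBBBcCbc$

Answer: bABBABCcAcaBBBcCbc$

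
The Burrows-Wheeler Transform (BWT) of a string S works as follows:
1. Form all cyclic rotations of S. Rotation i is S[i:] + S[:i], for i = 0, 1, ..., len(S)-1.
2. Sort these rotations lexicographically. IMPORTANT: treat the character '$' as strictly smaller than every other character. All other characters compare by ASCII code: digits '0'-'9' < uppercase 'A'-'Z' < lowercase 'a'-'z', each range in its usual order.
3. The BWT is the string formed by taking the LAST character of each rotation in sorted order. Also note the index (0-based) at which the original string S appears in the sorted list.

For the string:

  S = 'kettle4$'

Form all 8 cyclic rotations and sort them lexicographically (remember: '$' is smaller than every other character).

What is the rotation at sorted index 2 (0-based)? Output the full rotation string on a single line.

Answer: e4$kettl

Derivation:
All 8 rotations (rotation i = S[i:]+S[:i]):
  rot[0] = kettle4$
  rot[1] = ettle4$k
  rot[2] = ttle4$ke
  rot[3] = tle4$ket
  rot[4] = le4$kett
  rot[5] = e4$kettl
  rot[6] = 4$kettle
  rot[7] = $kettle4
Sorted (with $ < everything):
  sorted[0] = $kettle4
  sorted[1] = 4$kettle
  sorted[2] = e4$kettl
  sorted[3] = ettle4$k
  sorted[4] = kettle4$
  sorted[5] = le4$kett
  sorted[6] = tle4$ket
  sorted[7] = ttle4$ke
sorted[2] = e4$kettl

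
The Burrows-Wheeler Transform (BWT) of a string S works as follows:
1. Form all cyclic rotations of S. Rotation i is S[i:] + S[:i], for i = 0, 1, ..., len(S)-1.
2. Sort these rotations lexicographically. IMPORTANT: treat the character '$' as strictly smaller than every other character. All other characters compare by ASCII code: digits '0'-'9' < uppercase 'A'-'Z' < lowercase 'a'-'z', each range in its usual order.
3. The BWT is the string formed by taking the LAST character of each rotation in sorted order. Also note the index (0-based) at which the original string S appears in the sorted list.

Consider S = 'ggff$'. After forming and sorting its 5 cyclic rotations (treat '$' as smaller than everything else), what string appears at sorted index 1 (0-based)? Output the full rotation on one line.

All 5 rotations (rotation i = S[i:]+S[:i]):
  rot[0] = ggff$
  rot[1] = gff$g
  rot[2] = ff$gg
  rot[3] = f$ggf
  rot[4] = $ggff
Sorted (with $ < everything):
  sorted[0] = $ggff
  sorted[1] = f$ggf
  sorted[2] = ff$gg
  sorted[3] = gff$g
  sorted[4] = ggff$
sorted[1] = f$ggf

Answer: f$ggf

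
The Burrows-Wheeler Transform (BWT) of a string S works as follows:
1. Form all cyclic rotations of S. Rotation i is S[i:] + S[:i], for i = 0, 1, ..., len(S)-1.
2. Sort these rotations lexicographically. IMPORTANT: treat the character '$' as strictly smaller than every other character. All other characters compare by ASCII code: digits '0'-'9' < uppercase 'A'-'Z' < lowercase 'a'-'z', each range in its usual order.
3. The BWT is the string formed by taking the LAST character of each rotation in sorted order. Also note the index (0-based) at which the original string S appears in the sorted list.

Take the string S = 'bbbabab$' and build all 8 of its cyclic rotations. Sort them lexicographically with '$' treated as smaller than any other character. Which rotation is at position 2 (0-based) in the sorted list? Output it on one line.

All 8 rotations (rotation i = S[i:]+S[:i]):
  rot[0] = bbbabab$
  rot[1] = bbabab$b
  rot[2] = babab$bb
  rot[3] = abab$bbb
  rot[4] = bab$bbba
  rot[5] = ab$bbbab
  rot[6] = b$bbbaba
  rot[7] = $bbbabab
Sorted (with $ < everything):
  sorted[0] = $bbbabab
  sorted[1] = ab$bbbab
  sorted[2] = abab$bbb
  sorted[3] = b$bbbaba
  sorted[4] = bab$bbba
  sorted[5] = babab$bb
  sorted[6] = bbabab$b
  sorted[7] = bbbabab$
sorted[2] = abab$bbb

Answer: abab$bbb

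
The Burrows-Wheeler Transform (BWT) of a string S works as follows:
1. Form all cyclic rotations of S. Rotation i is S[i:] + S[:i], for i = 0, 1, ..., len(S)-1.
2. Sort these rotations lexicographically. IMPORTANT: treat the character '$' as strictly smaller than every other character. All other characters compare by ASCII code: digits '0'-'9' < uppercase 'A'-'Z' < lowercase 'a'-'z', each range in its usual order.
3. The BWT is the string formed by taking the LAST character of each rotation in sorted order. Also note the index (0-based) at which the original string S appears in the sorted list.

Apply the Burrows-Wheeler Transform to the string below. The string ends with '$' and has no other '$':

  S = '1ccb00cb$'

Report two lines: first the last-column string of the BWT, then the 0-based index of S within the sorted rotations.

Answer: bb0$cc0c1
3

Derivation:
All 9 rotations (rotation i = S[i:]+S[:i]):
  rot[0] = 1ccb00cb$
  rot[1] = ccb00cb$1
  rot[2] = cb00cb$1c
  rot[3] = b00cb$1cc
  rot[4] = 00cb$1ccb
  rot[5] = 0cb$1ccb0
  rot[6] = cb$1ccb00
  rot[7] = b$1ccb00c
  rot[8] = $1ccb00cb
Sorted (with $ < everything):
  sorted[0] = $1ccb00cb  (last char: 'b')
  sorted[1] = 00cb$1ccb  (last char: 'b')
  sorted[2] = 0cb$1ccb0  (last char: '0')
  sorted[3] = 1ccb00cb$  (last char: '$')
  sorted[4] = b$1ccb00c  (last char: 'c')
  sorted[5] = b00cb$1cc  (last char: 'c')
  sorted[6] = cb$1ccb00  (last char: '0')
  sorted[7] = cb00cb$1c  (last char: 'c')
  sorted[8] = ccb00cb$1  (last char: '1')
Last column: bb0$cc0c1
Original string S is at sorted index 3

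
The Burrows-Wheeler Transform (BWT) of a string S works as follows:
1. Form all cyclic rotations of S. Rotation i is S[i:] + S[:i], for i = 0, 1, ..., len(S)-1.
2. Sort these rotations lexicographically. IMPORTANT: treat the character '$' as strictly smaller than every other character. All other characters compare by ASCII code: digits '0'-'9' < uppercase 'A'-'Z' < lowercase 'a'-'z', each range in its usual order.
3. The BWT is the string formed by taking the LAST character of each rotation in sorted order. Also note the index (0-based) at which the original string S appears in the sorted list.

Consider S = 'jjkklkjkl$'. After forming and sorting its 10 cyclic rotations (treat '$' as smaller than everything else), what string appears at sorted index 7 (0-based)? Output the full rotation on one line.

All 10 rotations (rotation i = S[i:]+S[:i]):
  rot[0] = jjkklkjkl$
  rot[1] = jkklkjkl$j
  rot[2] = kklkjkl$jj
  rot[3] = klkjkl$jjk
  rot[4] = lkjkl$jjkk
  rot[5] = kjkl$jjkkl
  rot[6] = jkl$jjkklk
  rot[7] = kl$jjkklkj
  rot[8] = l$jjkklkjk
  rot[9] = $jjkklkjkl
Sorted (with $ < everything):
  sorted[0] = $jjkklkjkl
  sorted[1] = jjkklkjkl$
  sorted[2] = jkklkjkl$j
  sorted[3] = jkl$jjkklk
  sorted[4] = kjkl$jjkkl
  sorted[5] = kklkjkl$jj
  sorted[6] = kl$jjkklkj
  sorted[7] = klkjkl$jjk
  sorted[8] = l$jjkklkjk
  sorted[9] = lkjkl$jjkk
sorted[7] = klkjkl$jjk

Answer: klkjkl$jjk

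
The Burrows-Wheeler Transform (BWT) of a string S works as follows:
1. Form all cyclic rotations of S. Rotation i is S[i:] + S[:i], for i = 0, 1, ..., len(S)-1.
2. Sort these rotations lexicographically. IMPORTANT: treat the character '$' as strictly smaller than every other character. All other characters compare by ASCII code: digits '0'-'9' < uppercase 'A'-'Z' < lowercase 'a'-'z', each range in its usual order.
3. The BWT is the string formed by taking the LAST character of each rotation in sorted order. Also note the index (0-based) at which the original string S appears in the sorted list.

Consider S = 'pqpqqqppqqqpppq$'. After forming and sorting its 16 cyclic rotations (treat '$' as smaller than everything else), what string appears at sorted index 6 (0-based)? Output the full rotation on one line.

All 16 rotations (rotation i = S[i:]+S[:i]):
  rot[0] = pqpqqqppqqqpppq$
  rot[1] = qpqqqppqqqpppq$p
  rot[2] = pqqqppqqqpppq$pq
  rot[3] = qqqppqqqpppq$pqp
  rot[4] = qqppqqqpppq$pqpq
  rot[5] = qppqqqpppq$pqpqq
  rot[6] = ppqqqpppq$pqpqqq
  rot[7] = pqqqpppq$pqpqqqp
  rot[8] = qqqpppq$pqpqqqpp
  rot[9] = qqpppq$pqpqqqppq
  rot[10] = qpppq$pqpqqqppqq
  rot[11] = pppq$pqpqqqppqqq
  rot[12] = ppq$pqpqqqppqqqp
  rot[13] = pq$pqpqqqppqqqpp
  rot[14] = q$pqpqqqppqqqppp
  rot[15] = $pqpqqqppqqqpppq
Sorted (with $ < everything):
  sorted[0] = $pqpqqqppqqqpppq
  sorted[1] = pppq$pqpqqqppqqq
  sorted[2] = ppq$pqpqqqppqqqp
  sorted[3] = ppqqqpppq$pqpqqq
  sorted[4] = pq$pqpqqqppqqqpp
  sorted[5] = pqpqqqppqqqpppq$
  sorted[6] = pqqqpppq$pqpqqqp
  sorted[7] = pqqqppqqqpppq$pq
  sorted[8] = q$pqpqqqppqqqppp
  sorted[9] = qpppq$pqpqqqppqq
  sorted[10] = qppqqqpppq$pqpqq
  sorted[11] = qpqqqppqqqpppq$p
  sorted[12] = qqpppq$pqpqqqppq
  sorted[13] = qqppqqqpppq$pqpq
  sorted[14] = qqqpppq$pqpqqqpp
  sorted[15] = qqqppqqqpppq$pqp
sorted[6] = pqqqpppq$pqpqqqp

Answer: pqqqpppq$pqpqqqp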